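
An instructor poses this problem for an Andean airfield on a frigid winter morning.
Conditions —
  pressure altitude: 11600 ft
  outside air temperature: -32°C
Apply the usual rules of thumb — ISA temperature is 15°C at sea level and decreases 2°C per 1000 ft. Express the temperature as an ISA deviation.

ISA-23.8°C

ISA temperature at 11600 ft = 15 − 2 × (11600/1000) = -8.2°C.
Deviation = OAT − ISA = -32 − (-8.2) = -23.8°C.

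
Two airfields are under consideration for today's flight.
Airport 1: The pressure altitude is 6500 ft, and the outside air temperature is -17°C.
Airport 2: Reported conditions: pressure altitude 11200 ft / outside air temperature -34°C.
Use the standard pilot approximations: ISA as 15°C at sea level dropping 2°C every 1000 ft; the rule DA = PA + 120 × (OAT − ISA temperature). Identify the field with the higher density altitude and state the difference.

Airport 1: ISA temp = 2°C, deviation -19°C, DA = 6500 + 120 × (-19) = 4220 ft.
Airport 2: ISA temp = -7.4°C, deviation -26.6°C, DA = 11200 + 120 × (-26.6) = 8008 ft.
Airport 2 is higher by 8008 − 4220 = 3788 ft.

Airport 2 by 3788 ft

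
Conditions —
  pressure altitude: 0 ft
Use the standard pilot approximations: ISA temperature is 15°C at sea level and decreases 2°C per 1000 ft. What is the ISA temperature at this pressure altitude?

ISA temperature = 15 − 2 × (0/1000) = 15 − 0 = 15°C.

15°C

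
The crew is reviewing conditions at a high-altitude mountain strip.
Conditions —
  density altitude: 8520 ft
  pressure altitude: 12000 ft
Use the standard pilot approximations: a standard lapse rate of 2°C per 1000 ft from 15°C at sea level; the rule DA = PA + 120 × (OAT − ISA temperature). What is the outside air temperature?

Density altitude − pressure altitude = 8520 − 12000 = -3480 ft.
At 120 ft/°C that is an ISA deviation of -3480/120 = -29°C.
ISA temperature at 12000 ft = 15 − 2 × (12000/1000) = -9°C.
OAT = ISA + deviation = -9 + (-29) = -38°C.

-38°C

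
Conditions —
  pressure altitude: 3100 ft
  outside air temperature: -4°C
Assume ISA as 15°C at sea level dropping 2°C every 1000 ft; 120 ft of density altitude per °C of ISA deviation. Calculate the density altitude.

1564 ft

ISA temperature at 3100 ft = 15 − 2 × (3100/1000) = 8.8°C.
ISA deviation = -4 − 8.8 = -12.8°C.
Density altitude = 3100 + 120 × (-12.8) = 3100 + (-1536) = 1564 ft.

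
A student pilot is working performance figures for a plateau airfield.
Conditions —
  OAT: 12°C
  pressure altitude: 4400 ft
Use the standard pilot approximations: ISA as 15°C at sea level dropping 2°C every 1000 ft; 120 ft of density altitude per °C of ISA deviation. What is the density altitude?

ISA temperature at 4400 ft = 15 − 2 × (4400/1000) = 6.2°C.
ISA deviation = 12 − 6.2 = +5.8°C.
Density altitude = 4400 + 120 × (5.8) = 4400 + (+696) = 5096 ft.

5096 ft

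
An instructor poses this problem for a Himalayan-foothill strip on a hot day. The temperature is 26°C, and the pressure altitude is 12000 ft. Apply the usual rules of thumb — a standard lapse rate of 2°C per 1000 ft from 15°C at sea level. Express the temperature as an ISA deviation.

ISA temperature at 12000 ft = 15 − 2 × (12000/1000) = -9°C.
Deviation = OAT − ISA = 26 − (-9) = +35°C.

ISA+35°C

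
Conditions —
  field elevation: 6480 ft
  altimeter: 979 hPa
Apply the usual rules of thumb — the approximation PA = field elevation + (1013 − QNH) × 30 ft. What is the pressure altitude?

7500 ft

Pressure correction = (1013 − 979) × 30 = +1020 ft.
Pressure altitude = 6480 + (+1020) = 7500 ft.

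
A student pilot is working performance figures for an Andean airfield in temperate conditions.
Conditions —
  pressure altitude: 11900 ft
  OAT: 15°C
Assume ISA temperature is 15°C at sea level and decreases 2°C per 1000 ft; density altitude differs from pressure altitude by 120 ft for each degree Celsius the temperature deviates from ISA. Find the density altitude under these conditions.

ISA temperature at 11900 ft = 15 − 2 × (11900/1000) = -8.8°C.
ISA deviation = 15 − (-8.8) = +23.8°C.
Density altitude = 11900 + 120 × (23.8) = 11900 + (+2856) = 14756 ft.

14756 ft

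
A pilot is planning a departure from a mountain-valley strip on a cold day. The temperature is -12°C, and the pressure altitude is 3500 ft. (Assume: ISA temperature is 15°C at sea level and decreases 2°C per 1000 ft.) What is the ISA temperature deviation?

ISA-20°C

ISA temperature at 3500 ft = 15 − 2 × (3500/1000) = 8°C.
Deviation = OAT − ISA = -12 − 8 = -20°C.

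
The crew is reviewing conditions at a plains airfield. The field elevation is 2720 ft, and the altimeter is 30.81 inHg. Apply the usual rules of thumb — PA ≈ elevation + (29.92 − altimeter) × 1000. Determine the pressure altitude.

1830 ft

Pressure correction = (29.92 − 30.81) × 1000 = -890 ft.
Pressure altitude = 2720 + (-890) = 1830 ft.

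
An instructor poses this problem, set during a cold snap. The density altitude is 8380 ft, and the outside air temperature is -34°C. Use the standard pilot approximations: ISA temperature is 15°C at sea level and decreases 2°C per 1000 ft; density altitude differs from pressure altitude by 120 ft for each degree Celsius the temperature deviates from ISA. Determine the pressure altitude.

11500 ft

DA = PA + 120 × (OAT − (15 − 2·PA/1000)) = PA + 120·OAT − 1800 + 0.24·PA = 1.24·PA + 120·OAT − 1800.
So 1.24·PA = 8380 − 120 × (-34) + 1800 = 14260.
PA = 14260 / 1.24 = 11500 ft.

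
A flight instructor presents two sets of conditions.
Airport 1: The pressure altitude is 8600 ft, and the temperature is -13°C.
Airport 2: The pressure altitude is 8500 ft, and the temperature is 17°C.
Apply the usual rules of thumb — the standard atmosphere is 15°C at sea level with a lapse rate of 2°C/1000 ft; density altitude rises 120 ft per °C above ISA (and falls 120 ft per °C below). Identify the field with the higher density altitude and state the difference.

Airport 2 by 3476 ft

Airport 1: ISA temp = -2.2°C, deviation -10.8°C, DA = 8600 + 120 × (-10.8) = 7304 ft.
Airport 2: ISA temp = -2°C, deviation +19°C, DA = 8500 + 120 × 19 = 10780 ft.
Airport 2 is higher by 10780 − 7304 = 3476 ft.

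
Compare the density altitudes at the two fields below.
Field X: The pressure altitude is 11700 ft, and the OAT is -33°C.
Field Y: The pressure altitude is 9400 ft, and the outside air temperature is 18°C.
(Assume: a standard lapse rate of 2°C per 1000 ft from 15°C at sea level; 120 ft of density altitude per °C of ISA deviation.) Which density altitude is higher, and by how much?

Field X: ISA temp = -8.4°C, deviation -24.6°C, DA = 11700 + 120 × (-24.6) = 8748 ft.
Field Y: ISA temp = -3.8°C, deviation +21.8°C, DA = 9400 + 120 × 21.8 = 12016 ft.
Field Y is higher by 12016 − 8748 = 3268 ft.

Field Y by 3268 ft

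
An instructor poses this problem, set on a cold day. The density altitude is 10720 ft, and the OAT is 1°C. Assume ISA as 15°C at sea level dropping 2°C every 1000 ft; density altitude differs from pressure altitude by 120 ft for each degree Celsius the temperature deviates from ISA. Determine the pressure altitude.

10000 ft

DA = PA + 120 × (OAT − (15 − 2·PA/1000)) = PA + 120·OAT − 1800 + 0.24·PA = 1.24·PA + 120·OAT − 1800.
So 1.24·PA = 10720 − 120 × 1 + 1800 = 12400.
PA = 12400 / 1.24 = 10000 ft.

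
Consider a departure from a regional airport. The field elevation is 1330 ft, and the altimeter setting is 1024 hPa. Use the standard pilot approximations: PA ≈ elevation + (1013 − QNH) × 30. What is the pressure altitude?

Pressure correction = (1013 − 1024) × 30 = -330 ft.
Pressure altitude = 1330 + (-330) = 1000 ft.

1000 ft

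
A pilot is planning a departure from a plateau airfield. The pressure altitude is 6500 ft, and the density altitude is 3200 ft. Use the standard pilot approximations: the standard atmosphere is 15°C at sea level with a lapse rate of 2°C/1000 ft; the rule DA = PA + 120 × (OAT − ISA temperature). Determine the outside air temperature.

-25.5°C

Density altitude − pressure altitude = 3200 − 6500 = -3300 ft.
At 120 ft/°C that is an ISA deviation of -3300/120 = -27.5°C.
ISA temperature at 6500 ft = 15 − 2 × (6500/1000) = 2°C.
OAT = ISA + deviation = 2 + (-27.5) = -25.5°C.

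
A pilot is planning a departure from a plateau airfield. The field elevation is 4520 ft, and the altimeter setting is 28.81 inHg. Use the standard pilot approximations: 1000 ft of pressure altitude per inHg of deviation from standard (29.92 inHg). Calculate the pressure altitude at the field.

5630 ft

Pressure correction = (29.92 − 28.81) × 1000 = +1110 ft.
Pressure altitude = 4520 + (+1110) = 5630 ft.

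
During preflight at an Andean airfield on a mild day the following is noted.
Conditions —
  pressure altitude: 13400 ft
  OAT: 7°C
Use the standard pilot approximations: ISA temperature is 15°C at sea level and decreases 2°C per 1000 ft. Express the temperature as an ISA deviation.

ISA+18.8°C

ISA temperature at 13400 ft = 15 − 2 × (13400/1000) = -11.8°C.
Deviation = OAT − ISA = 7 − (-11.8) = +18.8°C.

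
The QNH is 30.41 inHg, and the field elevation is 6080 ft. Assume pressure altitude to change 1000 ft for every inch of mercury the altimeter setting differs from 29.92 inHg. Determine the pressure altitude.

Pressure correction = (29.92 − 30.41) × 1000 = -490 ft.
Pressure altitude = 6080 + (-490) = 5590 ft.

5590 ft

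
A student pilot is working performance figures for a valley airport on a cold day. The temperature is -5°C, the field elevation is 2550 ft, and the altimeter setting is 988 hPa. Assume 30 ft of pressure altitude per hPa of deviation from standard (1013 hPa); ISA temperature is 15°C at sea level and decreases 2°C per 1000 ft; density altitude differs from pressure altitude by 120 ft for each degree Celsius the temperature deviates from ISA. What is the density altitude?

1692 ft

Pressure altitude = 2550 + (1013 − 988) × 30 = 2550 + (+750) = 3300 ft.
ISA temperature at 3300 ft = 15 − 2 × (3300/1000) = 8.4°C.
ISA deviation = -5 − 8.4 = -13.4°C.
Density altitude = 3300 + 120 × (-13.4) = 1692 ft.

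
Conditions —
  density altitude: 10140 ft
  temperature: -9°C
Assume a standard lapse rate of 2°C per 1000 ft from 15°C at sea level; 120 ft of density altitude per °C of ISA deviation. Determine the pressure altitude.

DA = PA + 120 × (OAT − (15 − 2·PA/1000)) = PA + 120·OAT − 1800 + 0.24·PA = 1.24·PA + 120·OAT − 1800.
So 1.24·PA = 10140 − 120 × (-9) + 1800 = 13020.
PA = 13020 / 1.24 = 10500 ft.

10500 ft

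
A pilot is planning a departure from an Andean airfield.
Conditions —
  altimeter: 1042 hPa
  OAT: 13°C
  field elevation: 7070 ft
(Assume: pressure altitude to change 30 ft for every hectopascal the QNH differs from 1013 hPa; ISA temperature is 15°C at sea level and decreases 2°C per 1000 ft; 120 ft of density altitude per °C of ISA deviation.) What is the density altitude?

Pressure altitude = 7070 + (1013 − 1042) × 30 = 7070 + (-870) = 6200 ft.
ISA temperature at 6200 ft = 15 − 2 × (6200/1000) = 2.6°C.
ISA deviation = 13 − 2.6 = +10.4°C.
Density altitude = 6200 + 120 × (10.4) = 7448 ft.

7448 ft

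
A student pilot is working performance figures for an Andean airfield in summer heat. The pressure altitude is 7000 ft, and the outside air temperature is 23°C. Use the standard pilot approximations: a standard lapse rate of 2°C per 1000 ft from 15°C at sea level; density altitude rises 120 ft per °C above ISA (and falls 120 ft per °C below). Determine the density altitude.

ISA temperature at 7000 ft = 15 − 2 × (7000/1000) = 1°C.
ISA deviation = 23 − 1 = +22°C.
Density altitude = 7000 + 120 × (22) = 7000 + (+2640) = 9640 ft.

9640 ft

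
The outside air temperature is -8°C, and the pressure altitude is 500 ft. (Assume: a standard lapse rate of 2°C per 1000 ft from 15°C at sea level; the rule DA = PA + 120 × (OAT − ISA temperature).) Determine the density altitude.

ISA temperature at 500 ft = 15 − 2 × (500/1000) = 14°C.
ISA deviation = -8 − 14 = -22°C.
Density altitude = 500 + 120 × (-22) = 500 + (-2640) = -2140 ft.

-2140 ft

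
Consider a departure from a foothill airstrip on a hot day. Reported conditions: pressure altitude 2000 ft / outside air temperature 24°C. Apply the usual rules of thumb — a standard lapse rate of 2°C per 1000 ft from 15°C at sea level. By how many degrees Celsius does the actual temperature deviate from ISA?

ISA+13°C

ISA temperature at 2000 ft = 15 − 2 × (2000/1000) = 11°C.
Deviation = OAT − ISA = 24 − 11 = +13°C.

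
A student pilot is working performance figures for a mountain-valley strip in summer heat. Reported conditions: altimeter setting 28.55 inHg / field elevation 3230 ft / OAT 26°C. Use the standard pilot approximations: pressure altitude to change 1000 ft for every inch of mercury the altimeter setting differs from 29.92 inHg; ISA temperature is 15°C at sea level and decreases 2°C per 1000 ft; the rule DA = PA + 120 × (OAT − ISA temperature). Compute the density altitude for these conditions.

Pressure altitude = 3230 + (29.92 − 28.55) × 1000 = 3230 + (+1370) = 4600 ft.
ISA temperature at 4600 ft = 15 − 2 × (4600/1000) = 5.8°C.
ISA deviation = 26 − 5.8 = +20.2°C.
Density altitude = 4600 + 120 × (20.2) = 7024 ft.

7024 ft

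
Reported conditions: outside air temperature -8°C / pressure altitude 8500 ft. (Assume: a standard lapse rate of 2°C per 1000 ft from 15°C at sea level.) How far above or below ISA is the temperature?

ISA-6°C

ISA temperature at 8500 ft = 15 − 2 × (8500/1000) = -2°C.
Deviation = OAT − ISA = -8 − (-2) = -6°C.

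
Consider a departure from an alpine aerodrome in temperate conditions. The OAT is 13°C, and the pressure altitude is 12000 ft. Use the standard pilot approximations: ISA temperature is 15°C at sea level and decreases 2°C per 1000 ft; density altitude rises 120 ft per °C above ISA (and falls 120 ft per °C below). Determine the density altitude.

ISA temperature at 12000 ft = 15 − 2 × (12000/1000) = -9°C.
ISA deviation = 13 − (-9) = +22°C.
Density altitude = 12000 + 120 × (22) = 12000 + (+2640) = 14640 ft.

14640 ft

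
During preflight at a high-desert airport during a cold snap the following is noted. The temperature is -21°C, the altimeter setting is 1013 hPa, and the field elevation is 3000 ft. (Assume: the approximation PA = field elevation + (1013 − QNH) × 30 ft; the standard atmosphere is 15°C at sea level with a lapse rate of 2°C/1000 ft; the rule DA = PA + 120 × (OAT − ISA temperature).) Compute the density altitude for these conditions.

-600 ft

Pressure altitude = 3000 + (1013 − 1013) × 30 = 3000 + (0) = 3000 ft.
ISA temperature at 3000 ft = 15 − 2 × (3000/1000) = 9°C.
ISA deviation = -21 − 9 = -30°C.
Density altitude = 3000 + 120 × (-30) = -600 ft.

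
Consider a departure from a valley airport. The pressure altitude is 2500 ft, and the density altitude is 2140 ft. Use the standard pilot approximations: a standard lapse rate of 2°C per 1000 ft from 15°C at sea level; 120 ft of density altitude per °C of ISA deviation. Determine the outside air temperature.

Density altitude − pressure altitude = 2140 − 2500 = -360 ft.
At 120 ft/°C that is an ISA deviation of -360/120 = -3°C.
ISA temperature at 2500 ft = 15 − 2 × (2500/1000) = 10°C.
OAT = ISA + deviation = 10 + (-3) = 7°C.

7°C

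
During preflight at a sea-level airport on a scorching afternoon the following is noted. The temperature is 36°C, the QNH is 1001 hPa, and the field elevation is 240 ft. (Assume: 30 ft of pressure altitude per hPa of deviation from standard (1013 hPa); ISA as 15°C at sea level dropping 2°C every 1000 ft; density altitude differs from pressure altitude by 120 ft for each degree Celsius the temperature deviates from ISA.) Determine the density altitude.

3264 ft

Pressure altitude = 240 + (1013 − 1001) × 30 = 240 + (+360) = 600 ft.
ISA temperature at 600 ft = 15 − 2 × (600/1000) = 13.8°C.
ISA deviation = 36 − 13.8 = +22.2°C.
Density altitude = 600 + 120 × (22.2) = 3264 ft.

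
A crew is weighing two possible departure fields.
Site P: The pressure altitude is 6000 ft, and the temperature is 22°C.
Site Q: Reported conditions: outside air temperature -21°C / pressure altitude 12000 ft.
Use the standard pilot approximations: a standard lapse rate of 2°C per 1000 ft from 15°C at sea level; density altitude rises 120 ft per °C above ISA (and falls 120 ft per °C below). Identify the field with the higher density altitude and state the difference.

Site Q by 2280 ft

Site P: ISA temp = 3°C, deviation +19°C, DA = 6000 + 120 × 19 = 8280 ft.
Site Q: ISA temp = -9°C, deviation -12°C, DA = 12000 + 120 × (-12) = 10560 ft.
Site Q is higher by 10560 − 8280 = 2280 ft.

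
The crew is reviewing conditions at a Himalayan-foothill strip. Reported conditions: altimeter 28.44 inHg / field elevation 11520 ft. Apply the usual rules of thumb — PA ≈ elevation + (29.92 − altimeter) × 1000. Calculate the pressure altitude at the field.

Pressure correction = (29.92 − 28.44) × 1000 = +1480 ft.
Pressure altitude = 11520 + (+1480) = 13000 ft.

13000 ft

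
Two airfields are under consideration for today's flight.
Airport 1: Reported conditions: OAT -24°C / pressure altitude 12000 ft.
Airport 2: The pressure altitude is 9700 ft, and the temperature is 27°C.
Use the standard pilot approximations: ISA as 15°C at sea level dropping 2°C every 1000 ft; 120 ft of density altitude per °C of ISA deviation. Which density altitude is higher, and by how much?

Airport 1: ISA temp = -9°C, deviation -15°C, DA = 12000 + 120 × (-15) = 10200 ft.
Airport 2: ISA temp = -4.4°C, deviation +31.4°C, DA = 9700 + 120 × 31.4 = 13468 ft.
Airport 2 is higher by 13468 − 10200 = 3268 ft.

Airport 2 by 3268 ft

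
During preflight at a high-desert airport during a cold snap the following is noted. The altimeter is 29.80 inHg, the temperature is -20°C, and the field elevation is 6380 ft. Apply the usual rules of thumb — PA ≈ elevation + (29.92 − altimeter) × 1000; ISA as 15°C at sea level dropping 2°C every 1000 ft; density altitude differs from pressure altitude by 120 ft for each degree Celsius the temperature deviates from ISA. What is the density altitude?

3860 ft

Pressure altitude = 6380 + (29.92 − 29.80) × 1000 = 6380 + (+120) = 6500 ft.
ISA temperature at 6500 ft = 15 − 2 × (6500/1000) = 2°C.
ISA deviation = -20 − 2 = -22°C.
Density altitude = 6500 + 120 × (-22) = 3860 ft.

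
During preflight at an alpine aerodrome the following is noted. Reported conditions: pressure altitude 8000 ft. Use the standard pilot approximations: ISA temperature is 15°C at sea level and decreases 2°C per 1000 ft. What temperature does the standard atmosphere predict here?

-1°C

ISA temperature = 15 − 2 × (8000/1000) = 15 − 16 = -1°C.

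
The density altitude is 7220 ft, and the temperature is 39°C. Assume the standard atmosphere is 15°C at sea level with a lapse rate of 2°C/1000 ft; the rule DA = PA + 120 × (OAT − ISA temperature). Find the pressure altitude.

3500 ft

DA = PA + 120 × (OAT − (15 − 2·PA/1000)) = PA + 120·OAT − 1800 + 0.24·PA = 1.24·PA + 120·OAT − 1800.
So 1.24·PA = 7220 − 120 × 39 + 1800 = 4340.
PA = 4340 / 1.24 = 3500 ft.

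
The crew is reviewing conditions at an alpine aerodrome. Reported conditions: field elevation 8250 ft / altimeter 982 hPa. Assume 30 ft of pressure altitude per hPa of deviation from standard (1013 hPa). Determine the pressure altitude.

Pressure correction = (1013 − 982) × 30 = +930 ft.
Pressure altitude = 8250 + (+930) = 9180 ft.

9180 ft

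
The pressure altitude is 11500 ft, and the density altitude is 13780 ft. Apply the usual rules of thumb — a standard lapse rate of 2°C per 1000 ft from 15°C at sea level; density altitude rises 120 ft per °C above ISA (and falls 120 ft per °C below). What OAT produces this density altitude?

Density altitude − pressure altitude = 13780 − 11500 = +2280 ft.
At 120 ft/°C that is an ISA deviation of 2280/120 = +19°C.
ISA temperature at 11500 ft = 15 − 2 × (11500/1000) = -8°C.
OAT = ISA + deviation = -8 + (+19) = 11°C.

11°C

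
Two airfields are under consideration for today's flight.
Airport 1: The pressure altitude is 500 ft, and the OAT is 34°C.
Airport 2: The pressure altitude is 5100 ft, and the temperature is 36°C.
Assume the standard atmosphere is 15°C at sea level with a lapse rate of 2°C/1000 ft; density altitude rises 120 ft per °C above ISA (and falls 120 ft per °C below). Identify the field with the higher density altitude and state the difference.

Airport 2 by 5944 ft

Airport 1: ISA temp = 14°C, deviation +20°C, DA = 500 + 120 × 20 = 2900 ft.
Airport 2: ISA temp = 4.8°C, deviation +31.2°C, DA = 5100 + 120 × 31.2 = 8844 ft.
Airport 2 is higher by 8844 − 2900 = 5944 ft.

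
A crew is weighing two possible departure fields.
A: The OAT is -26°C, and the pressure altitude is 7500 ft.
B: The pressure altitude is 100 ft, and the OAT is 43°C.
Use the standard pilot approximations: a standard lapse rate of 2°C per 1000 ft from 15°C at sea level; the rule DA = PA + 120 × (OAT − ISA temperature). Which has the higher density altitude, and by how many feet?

A: ISA temp = 0°C, deviation -26°C, DA = 7500 + 120 × (-26) = 4380 ft.
B: ISA temp = 14.8°C, deviation +28.2°C, DA = 100 + 120 × 28.2 = 3484 ft.
A is higher by 4380 − 3484 = 896 ft.

A by 896 ft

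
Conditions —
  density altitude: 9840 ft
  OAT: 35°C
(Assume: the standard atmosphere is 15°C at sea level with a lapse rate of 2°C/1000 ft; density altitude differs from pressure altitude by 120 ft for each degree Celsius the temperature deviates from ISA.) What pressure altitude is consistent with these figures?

DA = PA + 120 × (OAT − (15 − 2·PA/1000)) = PA + 120·OAT − 1800 + 0.24·PA = 1.24·PA + 120·OAT − 1800.
So 1.24·PA = 9840 − 120 × 35 + 1800 = 7440.
PA = 7440 / 1.24 = 6000 ft.

6000 ft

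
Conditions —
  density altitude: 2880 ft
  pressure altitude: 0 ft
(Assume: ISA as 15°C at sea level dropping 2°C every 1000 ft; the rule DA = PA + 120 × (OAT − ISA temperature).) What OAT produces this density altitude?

39°C

Density altitude − pressure altitude = 2880 − 0 = +2880 ft.
At 120 ft/°C that is an ISA deviation of 2880/120 = +24°C.
ISA temperature at 0 ft = 15 − 2 × (0/1000) = 15°C.
OAT = ISA + deviation = 15 + (+24) = 39°C.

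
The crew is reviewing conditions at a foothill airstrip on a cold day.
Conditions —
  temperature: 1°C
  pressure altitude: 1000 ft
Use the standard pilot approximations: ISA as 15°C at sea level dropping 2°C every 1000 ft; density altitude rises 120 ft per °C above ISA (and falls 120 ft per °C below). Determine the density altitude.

ISA temperature at 1000 ft = 15 − 2 × (1000/1000) = 13°C.
ISA deviation = 1 − 13 = -12°C.
Density altitude = 1000 + 120 × (-12) = 1000 + (-1440) = -440 ft.

-440 ft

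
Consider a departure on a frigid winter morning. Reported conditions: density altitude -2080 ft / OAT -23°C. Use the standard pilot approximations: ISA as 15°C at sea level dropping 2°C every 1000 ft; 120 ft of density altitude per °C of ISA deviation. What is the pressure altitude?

DA = PA + 120 × (OAT − (15 − 2·PA/1000)) = PA + 120·OAT − 1800 + 0.24·PA = 1.24·PA + 120·OAT − 1800.
So 1.24·PA = -2080 − 120 × (-23) + 1800 = 2480.
PA = 2480 / 1.24 = 2000 ft.

2000 ft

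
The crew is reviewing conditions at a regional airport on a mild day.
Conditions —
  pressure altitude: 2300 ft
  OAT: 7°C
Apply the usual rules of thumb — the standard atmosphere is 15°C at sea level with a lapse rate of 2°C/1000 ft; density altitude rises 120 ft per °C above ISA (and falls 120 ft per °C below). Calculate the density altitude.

1892 ft

ISA temperature at 2300 ft = 15 − 2 × (2300/1000) = 10.4°C.
ISA deviation = 7 − 10.4 = -3.4°C.
Density altitude = 2300 + 120 × (-3.4) = 2300 + (-408) = 1892 ft.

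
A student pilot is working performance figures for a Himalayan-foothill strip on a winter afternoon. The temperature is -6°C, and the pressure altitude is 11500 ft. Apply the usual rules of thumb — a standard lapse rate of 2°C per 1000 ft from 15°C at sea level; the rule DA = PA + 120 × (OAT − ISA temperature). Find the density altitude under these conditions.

11740 ft

ISA temperature at 11500 ft = 15 − 2 × (11500/1000) = -8°C.
ISA deviation = -6 − (-8) = +2°C.
Density altitude = 11500 + 120 × (2) = 11500 + (+240) = 11740 ft.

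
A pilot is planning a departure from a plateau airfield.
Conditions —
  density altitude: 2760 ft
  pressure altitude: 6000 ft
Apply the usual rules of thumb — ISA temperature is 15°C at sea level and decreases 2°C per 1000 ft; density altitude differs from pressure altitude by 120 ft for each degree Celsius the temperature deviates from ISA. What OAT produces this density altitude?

Density altitude − pressure altitude = 2760 − 6000 = -3240 ft.
At 120 ft/°C that is an ISA deviation of -3240/120 = -27°C.
ISA temperature at 6000 ft = 15 − 2 × (6000/1000) = 3°C.
OAT = ISA + deviation = 3 + (-27) = -24°C.

-24°C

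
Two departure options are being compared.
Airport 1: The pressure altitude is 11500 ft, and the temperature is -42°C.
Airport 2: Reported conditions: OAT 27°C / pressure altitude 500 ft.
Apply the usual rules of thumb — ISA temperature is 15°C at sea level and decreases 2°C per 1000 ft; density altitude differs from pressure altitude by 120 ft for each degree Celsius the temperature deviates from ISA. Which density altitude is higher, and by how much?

Airport 1: ISA temp = -8°C, deviation -34°C, DA = 11500 + 120 × (-34) = 7420 ft.
Airport 2: ISA temp = 14°C, deviation +13°C, DA = 500 + 120 × 13 = 2060 ft.
Airport 1 is higher by 7420 − 2060 = 5360 ft.

Airport 1 by 5360 ft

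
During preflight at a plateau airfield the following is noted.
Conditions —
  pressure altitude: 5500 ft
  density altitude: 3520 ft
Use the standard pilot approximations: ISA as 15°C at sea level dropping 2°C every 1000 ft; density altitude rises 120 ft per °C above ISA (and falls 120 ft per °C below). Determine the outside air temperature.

-12.5°C

Density altitude − pressure altitude = 3520 − 5500 = -1980 ft.
At 120 ft/°C that is an ISA deviation of -1980/120 = -16.5°C.
ISA temperature at 5500 ft = 15 − 2 × (5500/1000) = 4°C.
OAT = ISA + deviation = 4 + (-16.5) = -12.5°C.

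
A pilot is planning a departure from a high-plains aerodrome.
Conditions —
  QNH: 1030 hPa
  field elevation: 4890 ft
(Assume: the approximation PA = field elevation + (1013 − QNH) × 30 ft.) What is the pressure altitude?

Pressure correction = (1013 − 1030) × 30 = -510 ft.
Pressure altitude = 4890 + (-510) = 4380 ft.

4380 ft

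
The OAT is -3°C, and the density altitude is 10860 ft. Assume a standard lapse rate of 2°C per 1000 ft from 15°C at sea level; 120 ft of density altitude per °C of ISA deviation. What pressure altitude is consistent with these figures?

DA = PA + 120 × (OAT − (15 − 2·PA/1000)) = PA + 120·OAT − 1800 + 0.24·PA = 1.24·PA + 120·OAT − 1800.
So 1.24·PA = 10860 − 120 × (-3) + 1800 = 13020.
PA = 13020 / 1.24 = 10500 ft.

10500 ft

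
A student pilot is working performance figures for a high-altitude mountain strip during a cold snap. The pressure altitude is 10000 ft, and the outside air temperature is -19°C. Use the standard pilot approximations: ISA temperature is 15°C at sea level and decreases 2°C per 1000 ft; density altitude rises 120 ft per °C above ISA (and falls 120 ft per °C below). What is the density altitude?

ISA temperature at 10000 ft = 15 − 2 × (10000/1000) = -5°C.
ISA deviation = -19 − (-5) = -14°C.
Density altitude = 10000 + 120 × (-14) = 10000 + (-1680) = 8320 ft.

8320 ft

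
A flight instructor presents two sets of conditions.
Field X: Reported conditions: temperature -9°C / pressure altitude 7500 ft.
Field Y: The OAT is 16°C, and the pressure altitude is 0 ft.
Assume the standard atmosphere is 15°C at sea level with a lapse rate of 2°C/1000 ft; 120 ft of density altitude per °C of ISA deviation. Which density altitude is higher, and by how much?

Field X: ISA temp = 0°C, deviation -9°C, DA = 7500 + 120 × (-9) = 6420 ft.
Field Y: ISA temp = 15°C, deviation +1°C, DA = 0 + 120 × 1 = 120 ft.
Field X is higher by 6420 − 120 = 6300 ft.

Field X by 6300 ft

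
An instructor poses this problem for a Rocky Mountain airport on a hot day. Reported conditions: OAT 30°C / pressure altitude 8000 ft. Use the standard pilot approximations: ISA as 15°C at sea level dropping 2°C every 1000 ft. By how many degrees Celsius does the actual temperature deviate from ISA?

ISA temperature at 8000 ft = 15 − 2 × (8000/1000) = -1°C.
Deviation = OAT − ISA = 30 − (-1) = +31°C.

ISA+31°C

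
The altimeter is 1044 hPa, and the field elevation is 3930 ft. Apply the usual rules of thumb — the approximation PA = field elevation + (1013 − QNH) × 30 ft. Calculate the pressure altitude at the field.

3000 ft

Pressure correction = (1013 − 1044) × 30 = -930 ft.
Pressure altitude = 3930 + (-930) = 3000 ft.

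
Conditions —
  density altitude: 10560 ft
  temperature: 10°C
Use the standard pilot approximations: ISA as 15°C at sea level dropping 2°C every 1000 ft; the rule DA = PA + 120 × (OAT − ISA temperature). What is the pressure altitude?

DA = PA + 120 × (OAT − (15 − 2·PA/1000)) = PA + 120·OAT − 1800 + 0.24·PA = 1.24·PA + 120·OAT − 1800.
So 1.24·PA = 10560 − 120 × 10 + 1800 = 11160.
PA = 11160 / 1.24 = 9000 ft.

9000 ft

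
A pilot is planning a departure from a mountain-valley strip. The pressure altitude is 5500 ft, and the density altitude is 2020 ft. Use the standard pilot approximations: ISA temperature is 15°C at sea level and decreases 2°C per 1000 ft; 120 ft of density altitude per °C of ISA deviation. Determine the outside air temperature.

-25°C

Density altitude − pressure altitude = 2020 − 5500 = -3480 ft.
At 120 ft/°C that is an ISA deviation of -3480/120 = -29°C.
ISA temperature at 5500 ft = 15 − 2 × (5500/1000) = 4°C.
OAT = ISA + deviation = 4 + (-29) = -25°C.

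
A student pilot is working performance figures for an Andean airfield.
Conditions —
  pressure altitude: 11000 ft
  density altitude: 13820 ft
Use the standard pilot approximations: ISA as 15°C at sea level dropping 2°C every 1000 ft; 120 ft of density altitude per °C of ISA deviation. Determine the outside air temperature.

16.5°C

Density altitude − pressure altitude = 13820 − 11000 = +2820 ft.
At 120 ft/°C that is an ISA deviation of 2820/120 = +23.5°C.
ISA temperature at 11000 ft = 15 − 2 × (11000/1000) = -7°C.
OAT = ISA + deviation = -7 + (+23.5) = 16.5°C.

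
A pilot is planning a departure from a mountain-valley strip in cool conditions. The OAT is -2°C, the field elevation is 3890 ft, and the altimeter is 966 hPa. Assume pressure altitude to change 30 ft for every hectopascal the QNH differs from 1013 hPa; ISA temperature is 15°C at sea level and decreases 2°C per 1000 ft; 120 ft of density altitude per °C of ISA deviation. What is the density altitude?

Pressure altitude = 3890 + (1013 − 966) × 30 = 3890 + (+1410) = 5300 ft.
ISA temperature at 5300 ft = 15 − 2 × (5300/1000) = 4.4°C.
ISA deviation = -2 − 4.4 = -6.4°C.
Density altitude = 5300 + 120 × (-6.4) = 4532 ft.

4532 ft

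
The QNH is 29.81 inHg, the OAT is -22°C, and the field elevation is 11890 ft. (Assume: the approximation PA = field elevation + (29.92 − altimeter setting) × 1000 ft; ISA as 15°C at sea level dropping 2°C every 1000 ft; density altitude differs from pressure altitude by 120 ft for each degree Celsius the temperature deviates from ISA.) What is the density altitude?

10440 ft

Pressure altitude = 11890 + (29.92 − 29.81) × 1000 = 11890 + (+110) = 12000 ft.
ISA temperature at 12000 ft = 15 − 2 × (12000/1000) = -9°C.
ISA deviation = -22 − (-9) = -13°C.
Density altitude = 12000 + 120 × (-13) = 10440 ft.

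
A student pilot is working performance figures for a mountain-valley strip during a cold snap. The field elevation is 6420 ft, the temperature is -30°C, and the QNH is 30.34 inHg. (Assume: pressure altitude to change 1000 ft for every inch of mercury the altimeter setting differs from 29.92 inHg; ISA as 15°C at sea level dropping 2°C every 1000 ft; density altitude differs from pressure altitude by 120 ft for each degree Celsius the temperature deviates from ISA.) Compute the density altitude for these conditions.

2040 ft

Pressure altitude = 6420 + (29.92 − 30.34) × 1000 = 6420 + (-420) = 6000 ft.
ISA temperature at 6000 ft = 15 − 2 × (6000/1000) = 3°C.
ISA deviation = -30 − 3 = -33°C.
Density altitude = 6000 + 120 × (-33) = 2040 ft.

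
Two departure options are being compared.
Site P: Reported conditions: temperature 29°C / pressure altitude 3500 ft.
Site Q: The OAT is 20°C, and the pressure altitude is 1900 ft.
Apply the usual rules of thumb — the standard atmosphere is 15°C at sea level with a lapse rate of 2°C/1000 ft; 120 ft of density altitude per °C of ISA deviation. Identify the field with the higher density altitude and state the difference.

Site P by 3064 ft

Site P: ISA temp = 8°C, deviation +21°C, DA = 3500 + 120 × 21 = 6020 ft.
Site Q: ISA temp = 11.2°C, deviation +8.8°C, DA = 1900 + 120 × 8.8 = 2956 ft.
Site P is higher by 6020 − 2956 = 3064 ft.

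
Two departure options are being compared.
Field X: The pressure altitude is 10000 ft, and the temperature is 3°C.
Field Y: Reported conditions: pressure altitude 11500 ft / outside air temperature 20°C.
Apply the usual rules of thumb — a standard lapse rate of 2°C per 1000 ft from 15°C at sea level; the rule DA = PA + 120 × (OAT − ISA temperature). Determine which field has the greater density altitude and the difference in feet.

Field X: ISA temp = -5°C, deviation +8°C, DA = 10000 + 120 × 8 = 10960 ft.
Field Y: ISA temp = -8°C, deviation +28°C, DA = 11500 + 120 × 28 = 14860 ft.
Field Y is higher by 14860 − 10960 = 3900 ft.

Field Y by 3900 ft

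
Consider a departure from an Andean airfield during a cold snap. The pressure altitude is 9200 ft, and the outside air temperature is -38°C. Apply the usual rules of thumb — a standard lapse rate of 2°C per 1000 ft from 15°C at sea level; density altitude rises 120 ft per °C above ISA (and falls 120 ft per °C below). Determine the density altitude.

ISA temperature at 9200 ft = 15 − 2 × (9200/1000) = -3.4°C.
ISA deviation = -38 − (-3.4) = -34.6°C.
Density altitude = 9200 + 120 × (-34.6) = 9200 + (-4152) = 5048 ft.

5048 ft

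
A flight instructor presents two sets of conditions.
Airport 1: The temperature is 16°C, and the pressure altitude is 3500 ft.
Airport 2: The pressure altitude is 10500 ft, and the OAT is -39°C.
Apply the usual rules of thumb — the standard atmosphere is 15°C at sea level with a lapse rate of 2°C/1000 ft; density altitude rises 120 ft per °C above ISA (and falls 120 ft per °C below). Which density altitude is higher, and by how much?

Airport 1: ISA temp = 8°C, deviation +8°C, DA = 3500 + 120 × 8 = 4460 ft.
Airport 2: ISA temp = -6°C, deviation -33°C, DA = 10500 + 120 × (-33) = 6540 ft.
Airport 2 is higher by 6540 − 4460 = 2080 ft.

Airport 2 by 2080 ft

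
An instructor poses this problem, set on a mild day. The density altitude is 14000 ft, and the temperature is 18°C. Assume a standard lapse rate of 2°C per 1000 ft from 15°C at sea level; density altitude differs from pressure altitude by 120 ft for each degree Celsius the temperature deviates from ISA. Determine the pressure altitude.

DA = PA + 120 × (OAT − (15 − 2·PA/1000)) = PA + 120·OAT − 1800 + 0.24·PA = 1.24·PA + 120·OAT − 1800.
So 1.24·PA = 14000 − 120 × 18 + 1800 = 13640.
PA = 13640 / 1.24 = 11000 ft.

11000 ft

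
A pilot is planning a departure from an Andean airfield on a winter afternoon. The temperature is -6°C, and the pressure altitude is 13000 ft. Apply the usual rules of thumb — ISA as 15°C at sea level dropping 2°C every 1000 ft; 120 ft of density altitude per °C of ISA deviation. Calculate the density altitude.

ISA temperature at 13000 ft = 15 − 2 × (13000/1000) = -11°C.
ISA deviation = -6 − (-11) = +5°C.
Density altitude = 13000 + 120 × (5) = 13000 + (+600) = 13600 ft.

13600 ft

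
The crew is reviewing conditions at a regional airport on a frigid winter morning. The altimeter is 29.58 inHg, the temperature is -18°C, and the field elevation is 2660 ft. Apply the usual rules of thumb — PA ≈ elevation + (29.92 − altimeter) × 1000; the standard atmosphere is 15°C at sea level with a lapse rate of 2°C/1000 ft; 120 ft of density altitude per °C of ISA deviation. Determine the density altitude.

-240 ft

Pressure altitude = 2660 + (29.92 − 29.58) × 1000 = 2660 + (+340) = 3000 ft.
ISA temperature at 3000 ft = 15 − 2 × (3000/1000) = 9°C.
ISA deviation = -18 − 9 = -27°C.
Density altitude = 3000 + 120 × (-27) = -240 ft.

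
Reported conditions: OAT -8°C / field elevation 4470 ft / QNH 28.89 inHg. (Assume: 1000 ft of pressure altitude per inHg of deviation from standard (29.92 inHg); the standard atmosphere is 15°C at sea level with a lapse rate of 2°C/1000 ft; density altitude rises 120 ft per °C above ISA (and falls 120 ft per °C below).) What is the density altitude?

4060 ft

Pressure altitude = 4470 + (29.92 − 28.89) × 1000 = 4470 + (+1030) = 5500 ft.
ISA temperature at 5500 ft = 15 − 2 × (5500/1000) = 4°C.
ISA deviation = -8 − 4 = -12°C.
Density altitude = 5500 + 120 × (-12) = 4060 ft.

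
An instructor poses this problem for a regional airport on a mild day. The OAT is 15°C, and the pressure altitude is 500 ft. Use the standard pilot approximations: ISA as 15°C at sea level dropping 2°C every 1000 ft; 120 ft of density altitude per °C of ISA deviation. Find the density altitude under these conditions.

620 ft

ISA temperature at 500 ft = 15 − 2 × (500/1000) = 14°C.
ISA deviation = 15 − 14 = +1°C.
Density altitude = 500 + 120 × (1) = 500 + (+120) = 620 ft.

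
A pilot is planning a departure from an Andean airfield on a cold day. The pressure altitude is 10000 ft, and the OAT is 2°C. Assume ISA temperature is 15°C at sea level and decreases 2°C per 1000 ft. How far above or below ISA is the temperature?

ISA+7°C

ISA temperature at 10000 ft = 15 − 2 × (10000/1000) = -5°C.
Deviation = OAT − ISA = 2 − (-5) = +7°C.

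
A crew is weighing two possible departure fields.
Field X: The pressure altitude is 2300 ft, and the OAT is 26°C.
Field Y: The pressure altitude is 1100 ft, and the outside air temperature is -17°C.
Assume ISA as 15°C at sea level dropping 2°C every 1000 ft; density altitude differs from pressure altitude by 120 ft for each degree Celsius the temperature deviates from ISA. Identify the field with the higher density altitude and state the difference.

Field X by 6648 ft

Field X: ISA temp = 10.4°C, deviation +15.6°C, DA = 2300 + 120 × 15.6 = 4172 ft.
Field Y: ISA temp = 12.8°C, deviation -29.8°C, DA = 1100 + 120 × (-29.8) = -2476 ft.
Field X is higher by 4172 − (-2476) = 6648 ft.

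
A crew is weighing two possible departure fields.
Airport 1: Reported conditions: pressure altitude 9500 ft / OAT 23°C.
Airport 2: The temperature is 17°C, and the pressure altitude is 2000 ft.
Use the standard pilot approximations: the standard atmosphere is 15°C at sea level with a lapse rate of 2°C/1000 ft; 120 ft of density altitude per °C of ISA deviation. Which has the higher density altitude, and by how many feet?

Airport 1 by 10020 ft

Airport 1: ISA temp = -4°C, deviation +27°C, DA = 9500 + 120 × 27 = 12740 ft.
Airport 2: ISA temp = 11°C, deviation +6°C, DA = 2000 + 120 × 6 = 2720 ft.
Airport 1 is higher by 12740 − 2720 = 10020 ft.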